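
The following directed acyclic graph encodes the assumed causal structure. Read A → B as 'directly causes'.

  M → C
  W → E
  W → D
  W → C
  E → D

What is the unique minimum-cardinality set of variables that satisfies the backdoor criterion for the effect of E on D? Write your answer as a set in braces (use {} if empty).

Variables eligible for adjustment (non-descendants of E, excluding E and D): {C, M, W}.
Backdoor paths from E to D:
  P1: E <- W -> D
The empty set is not sufficient: P1 (E <- W -> D) has no collider blocking it and no conditioned non-collider, so it is open.
Try {W}:
  P1: blocked at fork node W ∈ conditioning set.
{W} contains no descendant of E and blocks every backdoor path.
No other singleton works — e.g. {M} leaves P1 open — so {W} is the unique smallest valid adjustment set.

{W}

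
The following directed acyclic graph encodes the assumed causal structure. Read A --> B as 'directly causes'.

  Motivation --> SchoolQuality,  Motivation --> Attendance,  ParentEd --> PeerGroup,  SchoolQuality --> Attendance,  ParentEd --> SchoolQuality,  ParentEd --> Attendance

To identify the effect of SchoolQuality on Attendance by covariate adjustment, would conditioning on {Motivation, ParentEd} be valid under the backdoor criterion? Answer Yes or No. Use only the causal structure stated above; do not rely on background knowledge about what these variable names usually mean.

Yes

Backdoor paths from SchoolQuality to Attendance (paths whose first edge points into SchoolQuality):
  P1: SchoolQuality <- ParentEd -> Attendance
  P2: SchoolQuality <- Motivation -> Attendance
Condition 1 (no descendant of SchoolQuality in the set): holds — descendants of SchoolQuality are {Attendance}; none are in {Motivation, ParentEd}.
Condition 2 (every backdoor path blocked by {Motivation, ParentEd}):
  P1: blocked at fork node ParentEd ∈ conditioning set.
  P2: blocked at fork node Motivation ∈ conditioning set.
{Motivation, ParentEd} satisfies the backdoor criterion.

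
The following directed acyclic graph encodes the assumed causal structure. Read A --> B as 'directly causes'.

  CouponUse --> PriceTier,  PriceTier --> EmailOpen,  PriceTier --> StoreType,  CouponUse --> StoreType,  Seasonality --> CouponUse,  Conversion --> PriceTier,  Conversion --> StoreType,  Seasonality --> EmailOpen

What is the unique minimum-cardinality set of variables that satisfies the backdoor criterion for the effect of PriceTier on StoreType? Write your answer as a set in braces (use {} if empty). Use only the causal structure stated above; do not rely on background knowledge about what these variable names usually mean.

Variables eligible for adjustment (non-descendants of PriceTier, excluding PriceTier and StoreType): {Conversion, CouponUse, Seasonality}.
Backdoor paths from PriceTier to StoreType:
  P1: PriceTier <- CouponUse -> StoreType
  P2: PriceTier <- Conversion -> StoreType
The empty set is not sufficient: P1 (PriceTier <- CouponUse -> StoreType) has no collider blocking it and no conditioned non-collider, so it is open.
Try {Conversion, CouponUse}:
  P1: blocked at fork node CouponUse ∈ conditioning set.
  P2: blocked at fork node Conversion ∈ conditioning set.
{Conversion, CouponUse} contains no descendant of PriceTier and blocks every backdoor path.
Every element of {Conversion, CouponUse} is needed (dropping Conversion leaves P2 open; dropping CouponUse leaves P1 open), so no proper subset is valid.
Among all size-2 subsets of the eligible variables, only {Conversion, CouponUse} blocks every backdoor path, so it is the unique smallest valid adjustment set.

{Conversion, CouponUse}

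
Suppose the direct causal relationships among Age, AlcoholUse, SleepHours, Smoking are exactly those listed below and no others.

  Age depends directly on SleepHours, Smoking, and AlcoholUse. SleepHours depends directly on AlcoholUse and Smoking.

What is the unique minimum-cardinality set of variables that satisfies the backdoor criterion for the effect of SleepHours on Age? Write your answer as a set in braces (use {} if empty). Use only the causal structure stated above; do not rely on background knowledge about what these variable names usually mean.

Variables eligible for adjustment (non-descendants of SleepHours, excluding SleepHours and Age): {AlcoholUse, Smoking}.
Backdoor paths from SleepHours to Age:
  P1: SleepHours <- Smoking -> Age
  P2: SleepHours <- AlcoholUse -> Age
The empty set is not sufficient: P1 (SleepHours <- Smoking -> Age) has no collider blocking it and no conditioned non-collider, so it is open.
Try {AlcoholUse, Smoking}:
  P1: blocked at fork node Smoking ∈ conditioning set.
  P2: blocked at fork node AlcoholUse ∈ conditioning set.
{AlcoholUse, Smoking} contains no descendant of SleepHours and blocks every backdoor path.
Every element of {AlcoholUse, Smoking} is needed (dropping AlcoholUse leaves P2 open; dropping Smoking leaves P1 open), so no proper subset is valid.
Among all size-2 subsets of the eligible variables, only {AlcoholUse, Smoking} blocks every backdoor path, so it is the unique smallest valid adjustment set.

{AlcoholUse, Smoking}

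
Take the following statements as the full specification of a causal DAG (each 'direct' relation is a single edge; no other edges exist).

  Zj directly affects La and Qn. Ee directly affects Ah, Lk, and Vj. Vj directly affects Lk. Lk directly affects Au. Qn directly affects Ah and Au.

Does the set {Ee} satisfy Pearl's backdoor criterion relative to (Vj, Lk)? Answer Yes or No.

Yes

Backdoor paths from Vj to Lk (paths whose first edge points into Vj):
  P1: Vj <- Ee -> Ah <- Qn -> Au <- Lk
  P2: Vj <- Ee -> Lk
Condition 1 (no descendant of Vj in the set): holds — descendants of Vj are {Au, Lk}; none are in {Ee}.
Condition 2 (every backdoor path blocked by {Ee}):
  P1: blocked at fork node Ee ∈ conditioning set.
  P2: blocked at fork node Ee ∈ conditioning set.
{Ee} satisfies the backdoor criterion.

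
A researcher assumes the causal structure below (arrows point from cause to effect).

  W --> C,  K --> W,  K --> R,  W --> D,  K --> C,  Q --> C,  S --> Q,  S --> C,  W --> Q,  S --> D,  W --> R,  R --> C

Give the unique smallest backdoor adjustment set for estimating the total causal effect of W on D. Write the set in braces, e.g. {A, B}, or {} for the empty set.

{}

Variables eligible for adjustment (non-descendants of W, excluding W and D): {K, S}.
Backdoor paths from W to D:
  P1: W <- K -> R -> C <- S -> D
  P2: W <- K -> R -> C <- Q <- S -> D
  P3: W <- K -> C <- S -> D
  P4: W <- K -> C <- Q <- S -> D
Each backdoor path contains an unconditioned collider, so every path is already blocked with the empty conditioning set:
  P1: blocked at collider C (neither it nor any descendant is in the conditioning set).
  P2: blocked at collider C (neither it nor any descendant is in the conditioning set).
  P3: blocked at collider C (neither it nor any descendant is in the conditioning set).
  P4: blocked at collider C (neither it nor any descendant is in the conditioning set).
The empty set is therefore the unique smallest valid set.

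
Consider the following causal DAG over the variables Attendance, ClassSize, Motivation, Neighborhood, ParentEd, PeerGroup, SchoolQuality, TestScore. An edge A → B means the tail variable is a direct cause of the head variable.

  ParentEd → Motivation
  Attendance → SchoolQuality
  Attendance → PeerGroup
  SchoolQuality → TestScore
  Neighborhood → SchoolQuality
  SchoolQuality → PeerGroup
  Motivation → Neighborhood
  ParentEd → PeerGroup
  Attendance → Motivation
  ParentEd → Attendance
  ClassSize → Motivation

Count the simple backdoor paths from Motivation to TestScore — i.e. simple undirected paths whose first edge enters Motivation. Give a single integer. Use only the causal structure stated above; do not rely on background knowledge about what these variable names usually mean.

A backdoor path from Motivation to TestScore is any simple undirected path whose first edge points into Motivation (i.e. leaves Motivation via a parent).
Parents of Motivation: {Attendance, ClassSize, ParentEd}.
Enumerating:
  P1: Motivation <- ParentEd -> Attendance -> SchoolQuality -> TestScore
  P2: Motivation <- ParentEd -> Attendance -> PeerGroup <- SchoolQuality -> TestScore
  P3: Motivation <- ParentEd -> PeerGroup <- Attendance -> SchoolQuality -> TestScore
  P4: Motivation <- ParentEd -> PeerGroup <- SchoolQuality -> TestScore
  P5: Motivation <- Attendance <- ParentEd -> PeerGroup <- SchoolQuality -> TestScore
  P6: Motivation <- Attendance -> SchoolQuality -> TestScore
  P7: Motivation <- Attendance -> PeerGroup <- SchoolQuality -> TestScore
That exhausts the simple backdoor paths. Count: 7.

7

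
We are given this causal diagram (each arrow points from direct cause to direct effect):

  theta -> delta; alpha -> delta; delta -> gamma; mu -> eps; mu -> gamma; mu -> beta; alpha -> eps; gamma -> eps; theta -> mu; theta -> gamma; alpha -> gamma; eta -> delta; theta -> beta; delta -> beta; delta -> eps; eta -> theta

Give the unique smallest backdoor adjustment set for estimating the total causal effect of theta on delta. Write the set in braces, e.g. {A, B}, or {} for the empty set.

{eta}

Variables eligible for adjustment (non-descendants of theta, excluding theta and delta): {alpha, eta}.
Backdoor paths from theta to delta:
  P1: theta <- eta -> delta
The empty set is not sufficient: P1 (theta <- eta -> delta) has no collider blocking it and no conditioned non-collider, so it is open.
Try {eta}:
  P1: blocked at fork node eta ∈ conditioning set.
{eta} contains no descendant of theta and blocks every backdoor path.
No other singleton works — e.g. {alpha} leaves P1 open — so {eta} is the unique smallest valid adjustment set.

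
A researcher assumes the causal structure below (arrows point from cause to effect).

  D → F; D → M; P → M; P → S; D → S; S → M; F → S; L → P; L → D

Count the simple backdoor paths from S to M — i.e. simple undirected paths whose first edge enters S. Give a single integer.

6

A backdoor path from S to M is any simple undirected path whose first edge points into S (i.e. leaves S via a parent).
Parents of S: {D, F, P}.
Enumerating:
  P1: S <- D <- L -> P -> M
  P2: S <- D -> M
  P3: S <- P <- L -> D -> M
  P4: S <- P -> M
  P5: S <- F <- D <- L -> P -> M
  P6: S <- F <- D -> M
That exhausts the simple backdoor paths. Count: 6.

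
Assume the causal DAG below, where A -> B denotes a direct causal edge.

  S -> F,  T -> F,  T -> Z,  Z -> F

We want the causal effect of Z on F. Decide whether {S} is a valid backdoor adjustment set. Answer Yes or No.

Backdoor paths from Z to F (paths whose first edge points into Z):
  P1: Z <- T -> F
Condition 1 (no descendant of Z in the set): holds — descendants of Z are {F}; none are in {S}.
Condition 2 (every backdoor path blocked by {S}):
  P1: open — no interior node is in the conditioning set.
{S} does not satisfy the backdoor criterion.

No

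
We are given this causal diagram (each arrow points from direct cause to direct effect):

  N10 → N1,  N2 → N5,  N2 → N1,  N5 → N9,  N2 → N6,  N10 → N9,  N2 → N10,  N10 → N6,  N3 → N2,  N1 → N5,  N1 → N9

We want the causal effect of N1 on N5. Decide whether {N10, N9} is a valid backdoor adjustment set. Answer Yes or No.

Backdoor paths from N1 to N5 (paths whose first edge points into N1):
  P1: N1 <- N2 -> N10 -> N9 <- N5
  P2: N1 <- N2 -> N5
  P3: N1 <- N2 -> N6 <- N10 -> N9 <- N5
  P4: N1 <- N10 <- N2 -> N5
  P5: N1 <- N10 -> N6 <- N2 -> N5
  P6: N1 <- N10 -> N9 <- N5
Condition 1 (no descendant of N1 in the set): FAILS — N9 is a descendant of N1.
Condition 2 (every backdoor path blocked by {N10, N9}):
  P1: blocked at chain node N10 ∈ conditioning set.
  P2: open — no interior node is in the conditioning set.
  P3: blocked at collider N6 (neither it nor any descendant is in the conditioning set).
  P4: blocked at chain node N10 ∈ conditioning set.
  P5: blocked at fork node N10 ∈ conditioning set.
  P6: blocked at fork node N10 ∈ conditioning set.
{N10, N9} does not satisfy the backdoor criterion.

No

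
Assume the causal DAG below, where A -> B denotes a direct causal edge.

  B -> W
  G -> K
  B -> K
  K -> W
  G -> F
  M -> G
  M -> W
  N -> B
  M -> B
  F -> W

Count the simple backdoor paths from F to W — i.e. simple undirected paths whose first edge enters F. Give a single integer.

6

A backdoor path from F to W is any simple undirected path whose first edge points into F (i.e. leaves F via a parent).
Parents of F: {G}.
Enumerating:
  P1: F <- G <- M -> B -> K -> W
  P2: F <- G <- M -> B -> W
  P3: F <- G <- M -> W
  P4: F <- G -> K <- B <- M -> W
  P5: F <- G -> K <- B -> W
  P6: F <- G -> K -> W
That exhausts the simple backdoor paths. Count: 6.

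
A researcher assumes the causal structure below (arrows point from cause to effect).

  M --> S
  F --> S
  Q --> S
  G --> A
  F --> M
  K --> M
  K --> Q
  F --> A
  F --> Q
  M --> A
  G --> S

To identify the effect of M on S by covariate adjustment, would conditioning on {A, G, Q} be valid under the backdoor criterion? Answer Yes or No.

Backdoor paths from M to S (paths whose first edge points into M):
  P1: M <- K -> Q <- F -> A <- G -> S
  P2: M <- K -> Q <- F -> S
  P3: M <- K -> Q -> S
  P4: M <- F -> A <- G -> S
  P5: M <- F -> Q -> S
  P6: M <- F -> S
Condition 1 (no descendant of M in the set): FAILS — A is a descendant of M.
Condition 2 (every backdoor path blocked by {A, G, Q}):
  P1: blocked at fork node G ∈ conditioning set.
  P2: open — collider(s) Q are conditioned on (or have a conditioned descendant) and no non-collider on the path is in the set.
  P3: blocked at chain node Q ∈ conditioning set.
  P4: blocked at fork node G ∈ conditioning set.
  P5: blocked at chain node Q ∈ conditioning set.
  P6: open — no interior node is in the conditioning set.
{A, G, Q} does not satisfy the backdoor criterion.

No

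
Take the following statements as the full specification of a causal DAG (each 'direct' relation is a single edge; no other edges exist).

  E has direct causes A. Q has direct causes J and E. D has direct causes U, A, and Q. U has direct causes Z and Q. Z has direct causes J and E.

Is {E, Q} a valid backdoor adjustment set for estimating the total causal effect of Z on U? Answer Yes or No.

Backdoor paths from Z to U (paths whose first edge points into Z):
  P1: Z <- E <- A -> D <- Q -> U
  P2: Z <- E <- A -> D <- U
  P3: Z <- E -> Q -> U
  P4: Z <- E -> Q -> D <- U
  P5: Z <- J -> Q <- E <- A -> D <- U
  P6: Z <- J -> Q -> U
  P7: Z <- J -> Q -> D <- U
Condition 1 (no descendant of Z in the set): holds — descendants of Z are {D, U}; none are in {E, Q}.
Condition 2 (every backdoor path blocked by {E, Q}):
  P1: blocked at chain node E ∈ conditioning set.
  P2: blocked at chain node E ∈ conditioning set.
  P3: blocked at fork node E ∈ conditioning set.
  P4: blocked at fork node E ∈ conditioning set.
  P5: blocked at chain node E ∈ conditioning set.
  P6: blocked at chain node Q ∈ conditioning set.
  P7: blocked at chain node Q ∈ conditioning set.
{E, Q} satisfies the backdoor criterion.

Yes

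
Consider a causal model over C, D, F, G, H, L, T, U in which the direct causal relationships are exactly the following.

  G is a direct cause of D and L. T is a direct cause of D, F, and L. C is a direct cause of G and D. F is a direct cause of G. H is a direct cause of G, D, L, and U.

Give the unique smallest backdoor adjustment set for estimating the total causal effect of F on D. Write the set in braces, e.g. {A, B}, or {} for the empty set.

Variables eligible for adjustment (non-descendants of F, excluding F and D): {C, H, T, U}.
Backdoor paths from F to D:
  P1: F <- T -> D
  P2: F <- T -> L <- H -> G <- C -> D
  P3: F <- T -> L <- H -> G -> D
  P4: F <- T -> L <- H -> D
  P5: F <- T -> L <- G <- C -> D
  P6: F <- T -> L <- G <- H -> D
  P7: F <- T -> L <- G -> D
The empty set is not sufficient: P1 (F <- T -> D) has no collider blocking it and no conditioned non-collider, so it is open.
Try {T}:
  P1: blocked at fork node T ∈ conditioning set.
  P2: blocked at fork node T ∈ conditioning set.
  P3: blocked at fork node T ∈ conditioning set.
  P4: blocked at fork node T ∈ conditioning set.
  P5: blocked at fork node T ∈ conditioning set.
  P6: blocked at fork node T ∈ conditioning set.
  P7: blocked at fork node T ∈ conditioning set.
{T} contains no descendant of F and blocks every backdoor path.
No other singleton works — e.g. {C} leaves P1 open — so {T} is the unique smallest valid adjustment set.

{T}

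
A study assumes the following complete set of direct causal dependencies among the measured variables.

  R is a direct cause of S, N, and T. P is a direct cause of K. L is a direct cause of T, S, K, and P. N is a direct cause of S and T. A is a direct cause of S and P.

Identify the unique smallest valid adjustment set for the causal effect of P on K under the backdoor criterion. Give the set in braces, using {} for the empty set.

Variables eligible for adjustment (non-descendants of P, excluding P and K): {A, L, N, R, S, T}.
Backdoor paths from P to K:
  P1: P <- L -> K
  P2: P <- A -> S <- R -> N -> T <- L -> K
  P3: P <- A -> S <- R -> T <- L -> K
  P4: P <- A -> S <- L -> K
  P5: P <- A -> S <- N <- R -> T <- L -> K
  P6: P <- A -> S <- N -> T <- L -> K
The empty set is not sufficient: P1 (P <- L -> K) has no collider blocking it and no conditioned non-collider, so it is open.
Try {L}:
  P1: blocked at fork node L ∈ conditioning set.
  P2: blocked at collider S (neither it nor any descendant is in the conditioning set).
  P3: blocked at collider S (neither it nor any descendant is in the conditioning set).
  P4: blocked at collider S (neither it nor any descendant is in the conditioning set).
  P5: blocked at collider S (neither it nor any descendant is in the conditioning set).
  P6: blocked at collider S (neither it nor any descendant is in the conditioning set).
{L} contains no descendant of P and blocks every backdoor path.
No other singleton works — e.g. {R} leaves P1 open — so {L} is the unique smallest valid adjustment set.

{L}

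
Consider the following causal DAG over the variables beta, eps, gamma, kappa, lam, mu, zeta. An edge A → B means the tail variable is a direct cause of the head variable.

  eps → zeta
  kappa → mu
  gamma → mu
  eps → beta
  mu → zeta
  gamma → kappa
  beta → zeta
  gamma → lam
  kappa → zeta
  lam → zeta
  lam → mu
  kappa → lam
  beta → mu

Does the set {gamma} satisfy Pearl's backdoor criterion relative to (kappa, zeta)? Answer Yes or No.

Yes

Backdoor paths from kappa to zeta (paths whose first edge points into kappa):
  P1: kappa <- gamma -> lam -> mu <- beta <- eps -> zeta
  P2: kappa <- gamma -> lam -> mu <- beta -> zeta
  P3: kappa <- gamma -> lam -> mu -> zeta
  P4: kappa <- gamma -> lam -> zeta
  P5: kappa <- gamma -> mu <- beta <- eps -> zeta
  P6: kappa <- gamma -> mu <- beta -> zeta
  P7: kappa <- gamma -> mu <- lam -> zeta
  P8: kappa <- gamma -> mu -> zeta
Condition 1 (no descendant of kappa in the set): holds — descendants of kappa are {lam, mu, zeta}; none are in {gamma}.
Condition 2 (every backdoor path blocked by {gamma}):
  P1: blocked at fork node gamma ∈ conditioning set.
  P2: blocked at fork node gamma ∈ conditioning set.
  P3: blocked at fork node gamma ∈ conditioning set.
  P4: blocked at fork node gamma ∈ conditioning set.
  P5: blocked at fork node gamma ∈ conditioning set.
  P6: blocked at fork node gamma ∈ conditioning set.
  P7: blocked at fork node gamma ∈ conditioning set.
  P8: blocked at fork node gamma ∈ conditioning set.
{gamma} satisfies the backdoor criterion.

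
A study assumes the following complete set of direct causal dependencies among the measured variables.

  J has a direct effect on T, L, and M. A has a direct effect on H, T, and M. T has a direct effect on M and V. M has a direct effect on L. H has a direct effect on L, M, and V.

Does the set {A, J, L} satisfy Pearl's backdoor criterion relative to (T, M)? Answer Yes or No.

No

Backdoor paths from T to M (paths whose first edge points into T):
  P1: T <- A -> H -> M
  P2: T <- A -> H -> L <- J -> M
  P3: T <- A -> H -> L <- M
  P4: T <- A -> M
  P5: T <- J -> M
  P6: T <- J -> L <- H <- A -> M
  P7: T <- J -> L <- H -> M
  P8: T <- J -> L <- M
Condition 1 (no descendant of T in the set): FAILS — L is a descendant of T.
Condition 2 (every backdoor path blocked by {A, J, L}):
  P1: blocked at fork node A ∈ conditioning set.
  P2: blocked at fork node A ∈ conditioning set.
  P3: blocked at fork node A ∈ conditioning set.
  P4: blocked at fork node A ∈ conditioning set.
  P5: blocked at fork node J ∈ conditioning set.
  P6: blocked at fork node J ∈ conditioning set.
  P7: blocked at fork node J ∈ conditioning set.
  P8: blocked at fork node J ∈ conditioning set.
{A, J, L} does not satisfy the backdoor criterion.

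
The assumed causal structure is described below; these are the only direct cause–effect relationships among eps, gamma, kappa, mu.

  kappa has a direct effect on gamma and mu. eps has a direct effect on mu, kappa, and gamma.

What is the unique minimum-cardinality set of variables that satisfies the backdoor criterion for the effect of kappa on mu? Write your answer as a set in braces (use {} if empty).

Variables eligible for adjustment (non-descendants of kappa, excluding kappa and mu): {eps}.
Backdoor paths from kappa to mu:
  P1: kappa <- eps -> mu
The empty set is not sufficient: P1 (kappa <- eps -> mu) has no collider blocking it and no conditioned non-collider, so it is open.
Try {eps}:
  P1: blocked at fork node eps ∈ conditioning set.
{eps} contains no descendant of kappa and blocks every backdoor path.
{eps} is the unique smallest valid adjustment set.

{eps}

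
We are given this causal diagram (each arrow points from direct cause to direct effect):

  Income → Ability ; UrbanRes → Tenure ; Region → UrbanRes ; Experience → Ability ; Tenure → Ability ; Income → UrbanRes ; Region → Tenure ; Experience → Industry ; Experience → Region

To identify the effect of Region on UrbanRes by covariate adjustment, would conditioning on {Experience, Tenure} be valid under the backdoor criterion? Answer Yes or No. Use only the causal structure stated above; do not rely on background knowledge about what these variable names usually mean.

Backdoor paths from Region to UrbanRes (paths whose first edge points into Region):
  P1: Region <- Experience -> Ability <- Income -> UrbanRes
  P2: Region <- Experience -> Ability <- Tenure <- UrbanRes
Condition 1 (no descendant of Region in the set): FAILS — Tenure is a descendant of Region.
Condition 2 (every backdoor path blocked by {Experience, Tenure}):
  P1: blocked at fork node Experience ∈ conditioning set.
  P2: blocked at fork node Experience ∈ conditioning set.
{Experience, Tenure} does not satisfy the backdoor criterion.

No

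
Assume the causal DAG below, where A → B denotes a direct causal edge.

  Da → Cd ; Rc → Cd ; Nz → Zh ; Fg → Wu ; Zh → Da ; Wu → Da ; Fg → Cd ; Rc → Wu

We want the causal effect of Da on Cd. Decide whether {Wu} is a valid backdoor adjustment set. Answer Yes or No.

Yes

Backdoor paths from Da to Cd (paths whose first edge points into Da):
  P1: Da <- Wu <- Rc -> Cd
  P2: Da <- Wu <- Fg -> Cd
Condition 1 (no descendant of Da in the set): holds — descendants of Da are {Cd}; none are in {Wu}.
Condition 2 (every backdoor path blocked by {Wu}):
  P1: blocked at chain node Wu ∈ conditioning set.
  P2: blocked at chain node Wu ∈ conditioning set.
{Wu} satisfies the backdoor criterion.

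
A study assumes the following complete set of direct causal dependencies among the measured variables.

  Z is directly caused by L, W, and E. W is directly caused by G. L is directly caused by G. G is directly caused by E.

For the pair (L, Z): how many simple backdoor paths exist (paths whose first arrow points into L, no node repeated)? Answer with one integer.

2

A backdoor path from L to Z is any simple undirected path whose first edge points into L (i.e. leaves L via a parent).
Parents of L: {G}.
Enumerating:
  P1: L <- G <- E -> Z
  P2: L <- G -> W -> Z
That exhausts the simple backdoor paths. Count: 2.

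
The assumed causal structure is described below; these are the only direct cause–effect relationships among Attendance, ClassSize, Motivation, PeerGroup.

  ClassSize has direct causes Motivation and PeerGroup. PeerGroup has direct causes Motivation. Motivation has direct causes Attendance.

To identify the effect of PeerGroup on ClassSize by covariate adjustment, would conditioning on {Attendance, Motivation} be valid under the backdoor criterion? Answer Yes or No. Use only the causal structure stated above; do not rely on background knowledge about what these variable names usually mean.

Backdoor paths from PeerGroup to ClassSize (paths whose first edge points into PeerGroup):
  P1: PeerGroup <- Motivation -> ClassSize
Condition 1 (no descendant of PeerGroup in the set): holds — descendants of PeerGroup are {ClassSize}; none are in {Attendance, Motivation}.
Condition 2 (every backdoor path blocked by {Attendance, Motivation}):
  P1: blocked at fork node Motivation ∈ conditioning set.
{Attendance, Motivation} satisfies the backdoor criterion.

Yes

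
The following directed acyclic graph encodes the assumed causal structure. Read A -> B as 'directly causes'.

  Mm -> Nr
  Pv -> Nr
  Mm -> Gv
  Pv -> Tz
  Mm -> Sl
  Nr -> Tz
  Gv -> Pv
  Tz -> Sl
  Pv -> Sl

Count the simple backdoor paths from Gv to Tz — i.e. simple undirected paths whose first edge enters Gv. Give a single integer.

A backdoor path from Gv to Tz is any simple undirected path whose first edge points into Gv (i.e. leaves Gv via a parent).
Parents of Gv: {Mm}.
Enumerating:
  P1: Gv <- Mm -> Nr <- Pv -> Tz
  P2: Gv <- Mm -> Nr <- Pv -> Sl <- Tz
  P3: Gv <- Mm -> Nr -> Tz
  P4: Gv <- Mm -> Sl <- Pv -> Nr -> Tz
  P5: Gv <- Mm -> Sl <- Pv -> Tz
  P6: Gv <- Mm -> Sl <- Tz
That exhausts the simple backdoor paths. Count: 6.

6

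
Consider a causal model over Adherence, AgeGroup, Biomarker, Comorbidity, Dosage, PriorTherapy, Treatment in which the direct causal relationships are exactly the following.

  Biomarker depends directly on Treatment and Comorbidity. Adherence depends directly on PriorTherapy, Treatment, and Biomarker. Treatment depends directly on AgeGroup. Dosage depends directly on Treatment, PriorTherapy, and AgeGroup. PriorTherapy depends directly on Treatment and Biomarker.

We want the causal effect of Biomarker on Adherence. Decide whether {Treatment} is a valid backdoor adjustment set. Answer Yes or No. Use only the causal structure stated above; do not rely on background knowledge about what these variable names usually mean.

Yes

Backdoor paths from Biomarker to Adherence (paths whose first edge points into Biomarker):
  P1: Biomarker <- Treatment <- AgeGroup -> Dosage <- PriorTherapy -> Adherence
  P2: Biomarker <- Treatment -> PriorTherapy -> Adherence
  P3: Biomarker <- Treatment -> Dosage <- PriorTherapy -> Adherence
  P4: Biomarker <- Treatment -> Adherence
Condition 1 (no descendant of Biomarker in the set): holds — descendants of Biomarker are {Adherence, Dosage, PriorTherapy}; none are in {Treatment}.
Condition 2 (every backdoor path blocked by {Treatment}):
  P1: blocked at chain node Treatment ∈ conditioning set.
  P2: blocked at fork node Treatment ∈ conditioning set.
  P3: blocked at fork node Treatment ∈ conditioning set.
  P4: blocked at fork node Treatment ∈ conditioning set.
{Treatment} satisfies the backdoor criterion.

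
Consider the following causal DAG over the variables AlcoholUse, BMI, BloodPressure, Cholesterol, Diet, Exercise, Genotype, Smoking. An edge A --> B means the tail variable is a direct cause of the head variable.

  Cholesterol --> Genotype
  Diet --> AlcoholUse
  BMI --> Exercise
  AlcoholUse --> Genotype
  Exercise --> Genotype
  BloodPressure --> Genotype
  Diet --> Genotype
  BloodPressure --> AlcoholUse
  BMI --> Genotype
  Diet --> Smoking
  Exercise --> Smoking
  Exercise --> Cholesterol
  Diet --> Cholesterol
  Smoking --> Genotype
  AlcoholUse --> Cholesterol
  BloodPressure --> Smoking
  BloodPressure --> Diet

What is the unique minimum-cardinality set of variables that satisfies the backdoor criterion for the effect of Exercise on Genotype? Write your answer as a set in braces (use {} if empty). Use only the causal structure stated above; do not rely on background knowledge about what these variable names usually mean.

Variables eligible for adjustment (non-descendants of Exercise, excluding Exercise and Genotype): {AlcoholUse, BMI, BloodPressure, Diet}.
Backdoor paths from Exercise to Genotype:
  P1: Exercise <- BMI -> Genotype
The empty set is not sufficient: P1 (Exercise <- BMI -> Genotype) has no collider blocking it and no conditioned non-collider, so it is open.
Try {BMI}:
  P1: blocked at fork node BMI ∈ conditioning set.
{BMI} contains no descendant of Exercise and blocks every backdoor path.
No other singleton works — e.g. {BloodPressure} leaves P1 open — so {BMI} is the unique smallest valid adjustment set.

{BMI}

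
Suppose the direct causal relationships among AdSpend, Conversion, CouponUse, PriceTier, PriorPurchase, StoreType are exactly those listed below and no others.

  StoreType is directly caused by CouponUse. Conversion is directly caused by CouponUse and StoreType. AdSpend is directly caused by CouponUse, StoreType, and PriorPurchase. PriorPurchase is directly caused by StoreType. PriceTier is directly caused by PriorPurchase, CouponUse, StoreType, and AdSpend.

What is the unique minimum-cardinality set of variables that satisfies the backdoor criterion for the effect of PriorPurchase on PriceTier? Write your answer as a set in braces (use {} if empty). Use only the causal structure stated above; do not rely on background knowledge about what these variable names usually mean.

{StoreType}

Variables eligible for adjustment (non-descendants of PriorPurchase, excluding PriorPurchase and PriceTier): {Conversion, CouponUse, StoreType}.
Backdoor paths from PriorPurchase to PriceTier:
  P1: PriorPurchase <- StoreType <- CouponUse -> AdSpend -> PriceTier
  P2: PriorPurchase <- StoreType <- CouponUse -> PriceTier
  P3: PriorPurchase <- StoreType -> Conversion <- CouponUse -> AdSpend -> PriceTier
  P4: PriorPurchase <- StoreType -> Conversion <- CouponUse -> PriceTier
  P5: PriorPurchase <- StoreType -> AdSpend <- CouponUse -> PriceTier
  P6: PriorPurchase <- StoreType -> AdSpend -> PriceTier
  P7: PriorPurchase <- StoreType -> PriceTier
The empty set is not sufficient: P1 (PriorPurchase <- StoreType <- CouponUse -> AdSpend -> PriceTier) has no collider blocking it and no conditioned non-collider, so it is open.
Try {StoreType}:
  P1: blocked at chain node StoreType ∈ conditioning set.
  P2: blocked at chain node StoreType ∈ conditioning set.
  P3: blocked at fork node StoreType ∈ conditioning set.
  P4: blocked at fork node StoreType ∈ conditioning set.
  P5: blocked at fork node StoreType ∈ conditioning set.
  P6: blocked at fork node StoreType ∈ conditioning set.
  P7: blocked at fork node StoreType ∈ conditioning set.
{StoreType} contains no descendant of PriorPurchase and blocks every backdoor path.
No other singleton works — e.g. {CouponUse} leaves P6 open — so {StoreType} is the unique smallest valid adjustment set.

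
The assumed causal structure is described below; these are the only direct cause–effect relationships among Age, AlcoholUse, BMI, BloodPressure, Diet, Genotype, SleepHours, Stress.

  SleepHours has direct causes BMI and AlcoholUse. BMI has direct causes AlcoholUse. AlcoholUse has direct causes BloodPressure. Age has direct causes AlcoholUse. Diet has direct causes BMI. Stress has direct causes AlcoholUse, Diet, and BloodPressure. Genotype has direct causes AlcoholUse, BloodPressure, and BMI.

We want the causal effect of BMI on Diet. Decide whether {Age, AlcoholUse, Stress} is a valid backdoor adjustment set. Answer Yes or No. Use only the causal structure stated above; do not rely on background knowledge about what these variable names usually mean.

No

Backdoor paths from BMI to Diet (paths whose first edge points into BMI):
  P1: BMI <- AlcoholUse <- BloodPressure -> Stress <- Diet
  P2: BMI <- AlcoholUse -> Genotype <- BloodPressure -> Stress <- Diet
  P3: BMI <- AlcoholUse -> Stress <- Diet
Condition 1 (no descendant of BMI in the set): FAILS — Stress is a descendant of BMI.
Condition 2 (every backdoor path blocked by {Age, AlcoholUse, Stress}):
  P1: blocked at chain node AlcoholUse ∈ conditioning set.
  P2: blocked at fork node AlcoholUse ∈ conditioning set.
  P3: blocked at fork node AlcoholUse ∈ conditioning set.
{Age, AlcoholUse, Stress} does not satisfy the backdoor criterion.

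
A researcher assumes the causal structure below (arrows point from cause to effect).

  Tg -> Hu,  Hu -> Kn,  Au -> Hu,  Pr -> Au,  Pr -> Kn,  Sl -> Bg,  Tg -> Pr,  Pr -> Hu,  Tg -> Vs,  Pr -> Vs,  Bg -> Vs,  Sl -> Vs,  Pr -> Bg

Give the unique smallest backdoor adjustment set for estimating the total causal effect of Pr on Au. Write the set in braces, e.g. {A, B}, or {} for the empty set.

{}

Variables eligible for adjustment (non-descendants of Pr, excluding Pr and Au): {Sl, Tg}.
Backdoor paths from Pr to Au:
  P1: Pr <- Tg -> Hu <- Au
Each backdoor path contains an unconditioned collider, so every path is already blocked with the empty conditioning set:
  P1: blocked at collider Hu (neither it nor any descendant is in the conditioning set).
The empty set is therefore the unique smallest valid set.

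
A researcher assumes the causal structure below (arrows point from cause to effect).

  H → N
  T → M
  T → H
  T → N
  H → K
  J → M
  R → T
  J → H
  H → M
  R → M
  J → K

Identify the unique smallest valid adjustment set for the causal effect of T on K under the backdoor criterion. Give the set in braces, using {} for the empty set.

Variables eligible for adjustment (non-descendants of T, excluding T and K): {J, R}.
Backdoor paths from T to K:
  P1: T <- R -> M <- J -> H -> K
  P2: T <- R -> M <- J -> K
  P3: T <- R -> M <- H <- J -> K
  P4: T <- R -> M <- H -> K
Each backdoor path contains an unconditioned collider, so every path is already blocked with the empty conditioning set:
  P1: blocked at collider M (neither it nor any descendant is in the conditioning set).
  P2: blocked at collider M (neither it nor any descendant is in the conditioning set).
  P3: blocked at collider M (neither it nor any descendant is in the conditioning set).
  P4: blocked at collider M (neither it nor any descendant is in the conditioning set).
The empty set is therefore the unique smallest valid set.

{}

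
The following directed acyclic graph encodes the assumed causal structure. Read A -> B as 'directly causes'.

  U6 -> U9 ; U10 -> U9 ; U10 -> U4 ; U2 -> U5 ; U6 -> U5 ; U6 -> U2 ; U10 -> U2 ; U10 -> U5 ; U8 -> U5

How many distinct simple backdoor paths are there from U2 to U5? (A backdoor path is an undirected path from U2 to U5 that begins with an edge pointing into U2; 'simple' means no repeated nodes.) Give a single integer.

4

A backdoor path from U2 to U5 is any simple undirected path whose first edge points into U2 (i.e. leaves U2 via a parent).
Parents of U2: {U10, U6}.
Enumerating:
  P1: U2 <- U10 -> U5
  P2: U2 <- U10 -> U9 <- U6 -> U5
  P3: U2 <- U6 -> U5
  P4: U2 <- U6 -> U9 <- U10 -> U5
That exhausts the simple backdoor paths. Count: 4.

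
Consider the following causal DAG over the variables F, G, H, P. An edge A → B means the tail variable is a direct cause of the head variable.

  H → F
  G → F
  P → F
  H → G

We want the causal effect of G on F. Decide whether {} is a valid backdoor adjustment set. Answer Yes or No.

No

Backdoor paths from G to F (paths whose first edge points into G):
  P1: G <- H -> F
Condition 1 (no descendant of G in the set): holds — descendants of G are {F}; none are in {}.
Condition 2 (every backdoor path blocked by {}):
  P1: open — no interior node is in the conditioning set.
{} does not satisfy the backdoor criterion.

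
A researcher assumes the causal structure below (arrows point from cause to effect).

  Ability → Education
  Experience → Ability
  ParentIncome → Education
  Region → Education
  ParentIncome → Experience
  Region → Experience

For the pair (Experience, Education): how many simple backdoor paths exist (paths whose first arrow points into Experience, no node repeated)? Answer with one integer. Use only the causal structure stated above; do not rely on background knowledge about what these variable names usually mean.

2

A backdoor path from Experience to Education is any simple undirected path whose first edge points into Experience (i.e. leaves Experience via a parent).
Parents of Experience: {ParentIncome, Region}.
Enumerating:
  P1: Experience <- Region -> Education
  P2: Experience <- ParentIncome -> Education
That exhausts the simple backdoor paths. Count: 2.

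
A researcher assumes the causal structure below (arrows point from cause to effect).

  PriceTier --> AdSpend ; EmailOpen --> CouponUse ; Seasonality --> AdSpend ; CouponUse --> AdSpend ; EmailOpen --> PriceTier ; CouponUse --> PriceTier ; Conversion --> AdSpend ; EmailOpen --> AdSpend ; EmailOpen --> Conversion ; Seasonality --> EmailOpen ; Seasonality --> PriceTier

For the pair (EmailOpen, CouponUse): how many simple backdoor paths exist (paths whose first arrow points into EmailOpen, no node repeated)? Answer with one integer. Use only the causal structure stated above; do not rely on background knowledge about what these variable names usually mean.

A backdoor path from EmailOpen to CouponUse is any simple undirected path whose first edge points into EmailOpen (i.e. leaves EmailOpen via a parent).
Parents of EmailOpen: {Seasonality}.
Enumerating:
  P1: EmailOpen <- Seasonality -> PriceTier <- CouponUse
  P2: EmailOpen <- Seasonality -> PriceTier -> AdSpend <- CouponUse
  P3: EmailOpen <- Seasonality -> AdSpend <- CouponUse
  P4: EmailOpen <- Seasonality -> AdSpend <- PriceTier <- CouponUse
That exhausts the simple backdoor paths. Count: 4.

4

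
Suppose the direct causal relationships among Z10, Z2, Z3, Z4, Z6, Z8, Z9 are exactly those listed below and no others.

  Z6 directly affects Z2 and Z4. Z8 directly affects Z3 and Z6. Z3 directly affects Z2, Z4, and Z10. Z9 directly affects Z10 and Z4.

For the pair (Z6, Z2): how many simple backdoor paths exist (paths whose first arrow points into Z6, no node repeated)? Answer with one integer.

A backdoor path from Z6 to Z2 is any simple undirected path whose first edge points into Z6 (i.e. leaves Z6 via a parent).
Parents of Z6: {Z8}.
Enumerating:
  P1: Z6 <- Z8 -> Z3 -> Z2
That exhausts the simple backdoor paths. Count: 1.

1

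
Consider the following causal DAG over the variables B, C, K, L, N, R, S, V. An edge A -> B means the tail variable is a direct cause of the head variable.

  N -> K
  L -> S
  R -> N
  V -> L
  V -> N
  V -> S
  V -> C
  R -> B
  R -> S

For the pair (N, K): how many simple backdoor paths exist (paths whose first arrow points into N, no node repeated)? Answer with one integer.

A backdoor path from N to K is any simple undirected path whose first edge points into N (i.e. leaves N via a parent).
Parents of N: {R, V}.
No simple path from any parent of N reaches K without revisiting N, so there are no backdoor paths.

0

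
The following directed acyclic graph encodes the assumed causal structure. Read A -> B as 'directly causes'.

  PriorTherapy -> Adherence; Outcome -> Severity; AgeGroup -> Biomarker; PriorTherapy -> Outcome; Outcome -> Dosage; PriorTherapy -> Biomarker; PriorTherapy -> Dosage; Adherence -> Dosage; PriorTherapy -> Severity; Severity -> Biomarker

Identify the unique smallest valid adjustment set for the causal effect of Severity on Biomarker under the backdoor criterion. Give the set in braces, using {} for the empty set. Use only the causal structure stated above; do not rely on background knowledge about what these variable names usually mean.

{PriorTherapy}

Variables eligible for adjustment (non-descendants of Severity, excluding Severity and Biomarker): {Adherence, AgeGroup, Dosage, Outcome, PriorTherapy}.
Backdoor paths from Severity to Biomarker:
  P1: Severity <- PriorTherapy -> Biomarker
  P2: Severity <- Outcome <- PriorTherapy -> Biomarker
  P3: Severity <- Outcome -> Dosage <- PriorTherapy -> Biomarker
  P4: Severity <- Outcome -> Dosage <- Adherence <- PriorTherapy -> Biomarker
The empty set is not sufficient: P1 (Severity <- PriorTherapy -> Biomarker) has no collider blocking it and no conditioned non-collider, so it is open.
Try {PriorTherapy}:
  P1: blocked at fork node PriorTherapy ∈ conditioning set.
  P2: blocked at fork node PriorTherapy ∈ conditioning set.
  P3: blocked at collider Dosage (neither it nor any descendant is in the conditioning set).
  P4: blocked at collider Dosage (neither it nor any descendant is in the conditioning set).
{PriorTherapy} contains no descendant of Severity and blocks every backdoor path.
No other singleton works — e.g. {Adherence} leaves P1 open — so {PriorTherapy} is the unique smallest valid adjustment set.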